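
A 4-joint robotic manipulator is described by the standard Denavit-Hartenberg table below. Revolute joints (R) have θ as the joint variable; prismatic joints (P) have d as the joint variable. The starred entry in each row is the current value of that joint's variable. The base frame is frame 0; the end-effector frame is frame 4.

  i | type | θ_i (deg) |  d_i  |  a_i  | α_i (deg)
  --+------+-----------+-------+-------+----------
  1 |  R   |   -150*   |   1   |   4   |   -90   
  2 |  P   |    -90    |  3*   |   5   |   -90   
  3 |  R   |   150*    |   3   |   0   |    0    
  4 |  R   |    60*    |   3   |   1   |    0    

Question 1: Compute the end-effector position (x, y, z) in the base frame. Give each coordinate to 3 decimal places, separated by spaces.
after link 1: o_1 = (-3.4641, -2.0000, 1.0000)
after link 2: o_2 = (-1.9641, -4.5981, 6.0000)
after link 3: o_3 = (-4.5622, -6.0981, 6.0000)
after link 4: o_4 = (-6.9103, -8.0311, 5.1340)

-6.910 -8.031 5.134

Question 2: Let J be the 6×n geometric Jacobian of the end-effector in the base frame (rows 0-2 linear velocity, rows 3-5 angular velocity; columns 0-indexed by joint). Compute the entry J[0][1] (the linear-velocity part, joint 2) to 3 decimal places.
0.500

prismatic axis z_1 = (0.5000,-0.8660,0.0000)
J_v[:, 1] = z_1; J_ω[:, 1] = (0,0,0)
entry J[0][1] = 0.5000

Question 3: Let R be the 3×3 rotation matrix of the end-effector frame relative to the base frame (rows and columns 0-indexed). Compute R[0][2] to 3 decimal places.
-0.866

End-effector z-axis (col 2 of R) = (-0.8660,-0.5000,-0.0000)
R[0][2] = -0.8660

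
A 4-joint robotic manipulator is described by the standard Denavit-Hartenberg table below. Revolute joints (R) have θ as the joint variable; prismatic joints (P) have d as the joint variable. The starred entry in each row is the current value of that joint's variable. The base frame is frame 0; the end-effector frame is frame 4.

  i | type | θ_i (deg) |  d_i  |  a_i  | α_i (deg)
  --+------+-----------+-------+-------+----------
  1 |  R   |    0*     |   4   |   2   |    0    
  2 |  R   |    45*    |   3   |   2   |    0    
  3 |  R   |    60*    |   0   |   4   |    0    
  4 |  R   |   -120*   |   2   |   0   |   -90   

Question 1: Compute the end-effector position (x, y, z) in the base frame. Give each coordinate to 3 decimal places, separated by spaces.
after link 1: o_1 = (2.0000, 0.0000, 4.0000)
after link 2: o_2 = (3.4142, 1.4142, 7.0000)
after link 3: o_3 = (2.3789, 5.2779, 7.0000)
after link 4: o_4 = (2.3789, 5.2779, 9.0000)

2.379 5.278 9.000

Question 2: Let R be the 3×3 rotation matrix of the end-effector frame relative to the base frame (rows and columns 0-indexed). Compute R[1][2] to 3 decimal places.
End-effector z-axis (col 2 of R) = (0.2588,0.9659,0.0000)
R[1][2] = 0.9659

0.966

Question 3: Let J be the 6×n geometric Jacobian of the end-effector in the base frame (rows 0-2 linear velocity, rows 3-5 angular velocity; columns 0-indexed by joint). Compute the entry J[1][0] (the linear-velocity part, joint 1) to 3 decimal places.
2.379

axis z_0 = ẑ; lever o_n−o_0 = (2.3789,5.2779,9.0000)
cross product → J_v[:, 0] = (-5.2779,2.3789,0.0000)
J_ω[:, 0] = z_0
entry J[1][0] = 2.3789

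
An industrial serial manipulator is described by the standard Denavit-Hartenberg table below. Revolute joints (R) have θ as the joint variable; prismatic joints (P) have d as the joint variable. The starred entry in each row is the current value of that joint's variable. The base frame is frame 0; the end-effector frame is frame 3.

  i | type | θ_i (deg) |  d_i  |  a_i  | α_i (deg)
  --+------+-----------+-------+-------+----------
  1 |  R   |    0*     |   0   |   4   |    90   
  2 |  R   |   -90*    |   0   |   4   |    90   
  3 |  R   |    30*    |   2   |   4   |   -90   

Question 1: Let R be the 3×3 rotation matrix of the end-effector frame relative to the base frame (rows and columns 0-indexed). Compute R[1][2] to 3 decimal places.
End-effector z-axis (col 2 of R) = (-0.0000,-0.8660,0.5000)
R[1][2] = -0.8660

-0.866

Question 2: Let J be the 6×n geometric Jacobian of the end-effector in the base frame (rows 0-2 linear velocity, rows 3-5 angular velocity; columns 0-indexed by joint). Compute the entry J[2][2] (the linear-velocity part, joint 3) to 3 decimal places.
2.000

axis z_2 = (-1.0000,-0.0000,-0.0000); lever o_n−o_2 = (-2.0000,-2.0000,-3.4641)
cross product → J_v[:, 2] = (0.0000,-3.4641,2.0000)
J_ω[:, 2] = z_2
entry J[2][2] = 2.0000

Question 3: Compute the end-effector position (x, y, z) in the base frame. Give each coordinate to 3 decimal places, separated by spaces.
2.000 -2.000 -7.464

after link 1: o_1 = (4.0000, 0.0000, 0.0000)
after link 2: o_2 = (4.0000, -0.0000, -4.0000)
after link 3: o_3 = (2.0000, -2.0000, -7.4641)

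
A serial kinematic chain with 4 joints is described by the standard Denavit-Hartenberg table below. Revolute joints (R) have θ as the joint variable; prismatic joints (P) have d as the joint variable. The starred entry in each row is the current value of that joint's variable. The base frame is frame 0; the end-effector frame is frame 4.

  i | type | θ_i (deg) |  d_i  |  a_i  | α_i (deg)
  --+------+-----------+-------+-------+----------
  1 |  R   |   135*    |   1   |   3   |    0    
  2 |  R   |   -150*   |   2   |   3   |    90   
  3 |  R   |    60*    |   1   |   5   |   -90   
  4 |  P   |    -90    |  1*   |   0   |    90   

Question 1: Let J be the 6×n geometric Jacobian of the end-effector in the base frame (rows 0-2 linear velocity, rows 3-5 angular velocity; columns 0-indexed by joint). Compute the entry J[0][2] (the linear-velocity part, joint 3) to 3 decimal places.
-4.666

axis z_2 = (-0.2588,-0.9659,0.0000); lever o_n−o_2 = (1.3195,-1.3888,4.8301)
cross product → J_v[:, 2] = (-4.6655,1.2501,1.6340)
J_ω[:, 2] = z_2
entry J[0][2] = -4.6655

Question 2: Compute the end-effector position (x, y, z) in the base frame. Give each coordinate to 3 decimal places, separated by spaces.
after link 1: o_1 = (-2.1213, 2.1213, 1.0000)
after link 2: o_2 = (0.7765, 1.3449, 3.0000)
after link 3: o_3 = (2.9325, -0.2681, 7.3301)
after link 4: o_4 = (2.0959, -0.0440, 7.8301)

2.096 -0.044 7.830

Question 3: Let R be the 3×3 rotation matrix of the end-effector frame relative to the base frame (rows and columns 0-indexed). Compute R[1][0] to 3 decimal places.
-0.966

End-effector x-axis (col 0 of R) = (-0.2588,-0.9659,0.0000)
R[1][0] = -0.9659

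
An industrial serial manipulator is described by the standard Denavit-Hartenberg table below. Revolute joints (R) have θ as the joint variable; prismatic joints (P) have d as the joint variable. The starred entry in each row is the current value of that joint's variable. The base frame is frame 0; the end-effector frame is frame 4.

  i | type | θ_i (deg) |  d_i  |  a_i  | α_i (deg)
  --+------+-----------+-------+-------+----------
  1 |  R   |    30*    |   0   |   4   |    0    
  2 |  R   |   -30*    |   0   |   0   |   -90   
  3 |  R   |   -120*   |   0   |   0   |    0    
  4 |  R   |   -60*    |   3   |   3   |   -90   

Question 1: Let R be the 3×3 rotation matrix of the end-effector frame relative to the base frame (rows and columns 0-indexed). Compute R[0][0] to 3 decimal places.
End-effector x-axis (col 0 of R) = (-1.0000,-0.0000,0.0000)
R[0][0] = -1.0000

-1.000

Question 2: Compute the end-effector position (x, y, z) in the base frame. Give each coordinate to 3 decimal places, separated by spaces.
0.464 5.000 0.000

after link 1: o_1 = (3.4641, 2.0000, 0.0000)
after link 2: o_2 = (3.4641, 2.0000, 0.0000)
after link 3: o_3 = (3.4641, 2.0000, 0.0000)
after link 4: o_4 = (0.4641, 5.0000, 0.0000)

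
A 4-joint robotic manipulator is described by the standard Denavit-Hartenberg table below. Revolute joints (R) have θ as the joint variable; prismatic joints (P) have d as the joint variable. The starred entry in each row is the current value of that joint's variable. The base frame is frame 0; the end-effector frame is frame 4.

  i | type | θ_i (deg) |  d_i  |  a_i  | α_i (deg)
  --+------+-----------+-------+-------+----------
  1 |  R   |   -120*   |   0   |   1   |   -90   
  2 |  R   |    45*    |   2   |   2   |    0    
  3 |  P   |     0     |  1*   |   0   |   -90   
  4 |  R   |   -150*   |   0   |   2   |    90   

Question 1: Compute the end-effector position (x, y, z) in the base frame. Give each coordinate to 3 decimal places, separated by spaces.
after link 1: o_1 = (-0.5000, -0.8660, 0.0000)
after link 2: o_2 = (0.5249, -3.0908, -1.4142)
after link 3: o_3 = (1.3910, -3.5908, -1.4142)
after link 4: o_4 = (2.8694, -3.0301, -0.1895)

2.869 -3.030 -0.189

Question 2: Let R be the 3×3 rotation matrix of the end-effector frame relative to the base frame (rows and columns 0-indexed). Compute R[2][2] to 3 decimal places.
End-effector z-axis (col 2 of R) = (-0.5732,0.7392,0.3536)
R[2][2] = 0.3536

0.354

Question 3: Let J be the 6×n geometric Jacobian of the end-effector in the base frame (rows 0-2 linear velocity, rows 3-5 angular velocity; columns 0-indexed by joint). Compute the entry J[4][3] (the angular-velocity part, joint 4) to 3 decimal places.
0.612

axis z_3 = (0.3536,0.6124,-0.7071); lever o_n−o_3 = (1.4784,0.5607,1.2247)
cross product → J_v[:, 3] = (1.1464,-1.4784,-0.7071)
J_ω[:, 3] = z_3
entry J[4][3] = 0.6124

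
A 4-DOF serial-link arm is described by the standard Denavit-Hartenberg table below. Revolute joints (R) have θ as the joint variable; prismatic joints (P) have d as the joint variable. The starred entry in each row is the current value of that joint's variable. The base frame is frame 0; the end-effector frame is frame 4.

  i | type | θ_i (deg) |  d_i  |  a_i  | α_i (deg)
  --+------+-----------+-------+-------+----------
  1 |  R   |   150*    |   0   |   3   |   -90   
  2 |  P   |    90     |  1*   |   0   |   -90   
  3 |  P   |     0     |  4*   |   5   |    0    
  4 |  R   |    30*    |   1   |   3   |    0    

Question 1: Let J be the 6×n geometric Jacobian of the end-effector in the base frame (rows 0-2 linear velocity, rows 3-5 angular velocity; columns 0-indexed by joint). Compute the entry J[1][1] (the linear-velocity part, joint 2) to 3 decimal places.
prismatic axis z_1 = (-0.5000,-0.8660,0.0000)
J_v[:, 1] = z_1; J_ω[:, 1] = (0,0,0)
entry J[1][1] = -0.8660

-0.866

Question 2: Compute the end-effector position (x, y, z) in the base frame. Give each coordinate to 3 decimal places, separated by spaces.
1.982 -0.567 -7.598

after link 1: o_1 = (-2.5981, 1.5000, 0.0000)
after link 2: o_2 = (-3.0981, 0.6340, 0.0000)
after link 3: o_3 = (0.3660, -1.3660, -5.0000)
after link 4: o_4 = (1.9821, -0.5670, -7.5981)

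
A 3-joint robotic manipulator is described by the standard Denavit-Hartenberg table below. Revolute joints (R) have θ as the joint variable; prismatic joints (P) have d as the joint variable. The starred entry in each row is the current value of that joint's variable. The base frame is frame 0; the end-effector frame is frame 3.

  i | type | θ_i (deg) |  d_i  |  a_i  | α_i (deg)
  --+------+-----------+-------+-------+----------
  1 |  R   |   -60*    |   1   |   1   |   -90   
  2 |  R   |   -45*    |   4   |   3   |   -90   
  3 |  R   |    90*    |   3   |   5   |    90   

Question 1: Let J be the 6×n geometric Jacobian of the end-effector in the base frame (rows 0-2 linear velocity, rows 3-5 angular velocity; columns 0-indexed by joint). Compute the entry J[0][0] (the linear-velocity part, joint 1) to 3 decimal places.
axis z_0 = ẑ; lever o_n−o_0 = (1.7553,-5.0403,1.0000)
cross product → J_v[:, 0] = (5.0403,1.7553,-0.0000)
J_ω[:, 0] = z_0
entry J[0][0] = 5.0403

5.040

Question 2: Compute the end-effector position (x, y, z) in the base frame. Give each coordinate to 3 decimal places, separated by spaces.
1.755 -5.040 1.000

after link 1: o_1 = (0.5000, -0.8660, 1.0000)
after link 2: o_2 = (5.0248, -0.7031, 3.1213)
after link 3: o_3 = (1.7553, -5.0403, 1.0000)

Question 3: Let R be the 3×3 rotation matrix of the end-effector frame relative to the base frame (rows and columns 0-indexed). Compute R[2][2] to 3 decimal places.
End-effector z-axis (col 2 of R) = (0.3536,-0.6124,0.7071)
R[2][2] = 0.7071

0.707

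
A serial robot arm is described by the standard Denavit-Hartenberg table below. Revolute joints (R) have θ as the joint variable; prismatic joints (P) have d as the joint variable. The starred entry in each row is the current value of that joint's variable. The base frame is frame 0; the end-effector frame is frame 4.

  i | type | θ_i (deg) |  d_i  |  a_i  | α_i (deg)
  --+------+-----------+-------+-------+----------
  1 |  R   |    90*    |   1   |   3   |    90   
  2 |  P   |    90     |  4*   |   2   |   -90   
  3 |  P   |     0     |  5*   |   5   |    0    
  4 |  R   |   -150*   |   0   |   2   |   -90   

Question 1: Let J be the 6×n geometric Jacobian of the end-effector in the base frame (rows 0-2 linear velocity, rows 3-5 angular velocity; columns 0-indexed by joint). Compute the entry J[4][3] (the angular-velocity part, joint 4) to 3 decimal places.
-1.000

axis z_3 = (-0.0000,-1.0000,0.0000); lever o_n−o_3 = (1.0000,0.0000,-1.7321)
cross product → J_v[:, 3] = (1.7321,0.0000,1.0000)
J_ω[:, 3] = z_3
entry J[4][3] = -1.0000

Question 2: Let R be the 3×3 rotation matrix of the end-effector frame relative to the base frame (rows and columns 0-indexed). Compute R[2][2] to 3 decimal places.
End-effector z-axis (col 2 of R) = (0.8660,-0.0000,0.5000)
R[2][2] = 0.5000

0.500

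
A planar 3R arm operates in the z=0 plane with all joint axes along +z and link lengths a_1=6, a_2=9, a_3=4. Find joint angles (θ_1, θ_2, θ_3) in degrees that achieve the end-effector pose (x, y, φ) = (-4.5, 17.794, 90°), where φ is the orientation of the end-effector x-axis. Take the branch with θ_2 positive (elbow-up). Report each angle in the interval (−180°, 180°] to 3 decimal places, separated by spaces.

89.996 30.007 -30.003

wrist centre = target − a_3·(cos φ, sin φ) = (-4.5000, 13.7940)
cos θ_2 = (210.5244−6²−9²)/(2·6·9) = 0.8660; θ_2 = 30.0067° (elbow-up)
β = atan2(13.7940,-4.5000) = 108.0678°; ψ = atan2(4.5009,13.7937) = 18.0716°
θ_1 = β − ψ = 89.9962°
θ_3 = φ − θ_1 − θ_2 = -30.0029° (wrapped to (-180°,180°])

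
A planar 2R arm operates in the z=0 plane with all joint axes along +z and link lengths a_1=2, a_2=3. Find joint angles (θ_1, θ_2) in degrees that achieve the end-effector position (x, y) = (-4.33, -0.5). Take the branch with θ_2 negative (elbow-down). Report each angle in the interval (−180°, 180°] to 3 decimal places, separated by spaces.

cos θ_2 = (18.9989−2²−3²)/(2·2·3) = 0.4999; θ_2 = -60.0061° (elbow-down)
β = atan2(-0.5000,-4.3300) = -173.4130°; ψ = atan2(-2.5982,3.4997) = -36.5906°
θ_1 = β − ψ = -136.8224°

-136.822 -60.006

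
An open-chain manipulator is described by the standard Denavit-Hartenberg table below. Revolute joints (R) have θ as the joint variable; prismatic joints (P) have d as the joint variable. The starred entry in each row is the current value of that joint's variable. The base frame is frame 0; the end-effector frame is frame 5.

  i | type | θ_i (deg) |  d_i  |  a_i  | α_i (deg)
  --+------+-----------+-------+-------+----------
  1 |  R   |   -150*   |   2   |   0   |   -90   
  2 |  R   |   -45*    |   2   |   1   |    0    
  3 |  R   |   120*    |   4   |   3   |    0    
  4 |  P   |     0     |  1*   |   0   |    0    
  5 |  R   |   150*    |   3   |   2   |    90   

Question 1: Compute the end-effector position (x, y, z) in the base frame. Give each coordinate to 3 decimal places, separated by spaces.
after link 1: o_1 = (0.0000, 0.0000, 2.0000)
after link 2: o_2 = (0.3876, -2.0856, 2.7071)
after link 3: o_3 = (1.7152, -5.9379, -0.1907)
after link 4: o_4 = (2.2152, -6.8040, -0.1907)
after link 5: o_5 = (4.9399, -8.6949, 1.2235)

4.940 -8.695 1.224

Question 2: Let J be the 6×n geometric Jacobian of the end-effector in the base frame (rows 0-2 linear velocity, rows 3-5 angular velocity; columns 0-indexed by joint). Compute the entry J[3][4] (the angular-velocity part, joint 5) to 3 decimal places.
axis z_4 = (0.5000,-0.8660,0.0000); lever o_n−o_4 = (2.7247,-1.8910,1.4142)
cross product → J_v[:, 4] = (-1.2247,-0.7071,1.4142)
J_ω[:, 4] = z_4
entry J[3][4] = 0.5000

0.500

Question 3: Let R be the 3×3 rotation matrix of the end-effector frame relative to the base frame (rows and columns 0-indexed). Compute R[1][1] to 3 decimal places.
End-effector y-axis (col 1 of R) = (0.5000,-0.8660,0.0000)
R[1][1] = -0.8660

-0.866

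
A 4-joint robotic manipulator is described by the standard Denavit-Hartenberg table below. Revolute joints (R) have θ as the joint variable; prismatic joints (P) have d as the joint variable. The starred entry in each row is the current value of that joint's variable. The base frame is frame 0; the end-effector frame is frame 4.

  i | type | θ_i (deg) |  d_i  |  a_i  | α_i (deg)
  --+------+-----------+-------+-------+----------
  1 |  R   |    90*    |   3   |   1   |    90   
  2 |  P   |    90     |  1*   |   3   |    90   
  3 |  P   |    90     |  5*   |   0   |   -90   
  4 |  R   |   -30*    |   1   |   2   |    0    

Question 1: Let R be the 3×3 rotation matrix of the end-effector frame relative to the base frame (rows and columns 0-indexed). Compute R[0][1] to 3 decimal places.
0.500

End-effector y-axis (col 1 of R) = (0.5000,-0.8660,0.0000)
R[0][1] = 0.5000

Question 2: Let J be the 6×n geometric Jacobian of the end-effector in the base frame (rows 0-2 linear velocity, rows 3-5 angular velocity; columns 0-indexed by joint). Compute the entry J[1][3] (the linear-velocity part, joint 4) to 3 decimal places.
-1.732

axis z_3 = (0.0000,-0.0000,-1.0000); lever o_n−o_3 = (1.7321,1.0000,-1.0000)
cross product → J_v[:, 3] = (1.0000,-1.7321,0.0000)
J_ω[:, 3] = z_3
entry J[1][3] = -1.7321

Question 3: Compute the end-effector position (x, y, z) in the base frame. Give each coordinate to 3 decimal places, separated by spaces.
after link 1: o_1 = (0.0000, 1.0000, 3.0000)
after link 2: o_2 = (1.0000, 1.0000, 6.0000)
after link 3: o_3 = (1.0000, 6.0000, 6.0000)
after link 4: o_4 = (2.7321, 7.0000, 5.0000)

2.732 7.000 5.000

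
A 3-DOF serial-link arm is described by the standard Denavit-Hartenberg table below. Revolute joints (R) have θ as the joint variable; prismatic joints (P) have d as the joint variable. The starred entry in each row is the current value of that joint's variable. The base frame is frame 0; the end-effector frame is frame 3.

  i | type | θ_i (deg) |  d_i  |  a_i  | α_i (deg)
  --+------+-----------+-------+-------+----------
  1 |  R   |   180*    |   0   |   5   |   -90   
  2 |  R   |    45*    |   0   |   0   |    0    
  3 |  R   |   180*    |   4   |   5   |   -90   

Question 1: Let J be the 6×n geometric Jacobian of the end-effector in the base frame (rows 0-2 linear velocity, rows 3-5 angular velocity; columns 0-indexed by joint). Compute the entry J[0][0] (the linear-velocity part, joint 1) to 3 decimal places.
axis z_0 = ẑ; lever o_n−o_0 = (-1.4645,-4.0000,3.5355)
cross product → J_v[:, 0] = (4.0000,-1.4645,0.0000)
J_ω[:, 0] = z_0
entry J[0][0] = 4.0000

4.000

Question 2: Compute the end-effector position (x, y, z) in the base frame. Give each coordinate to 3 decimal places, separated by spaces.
-1.464 -4.000 3.536

after link 1: o_1 = (-5.0000, 0.0000, 0.0000)
after link 2: o_2 = (-5.0000, 0.0000, 0.0000)
after link 3: o_3 = (-1.4645, -4.0000, 3.5355)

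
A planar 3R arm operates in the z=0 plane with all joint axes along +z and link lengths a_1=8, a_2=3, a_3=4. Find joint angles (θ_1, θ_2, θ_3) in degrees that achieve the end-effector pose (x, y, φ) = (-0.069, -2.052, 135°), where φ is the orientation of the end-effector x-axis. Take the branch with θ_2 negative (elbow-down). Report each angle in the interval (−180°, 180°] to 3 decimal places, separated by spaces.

wrist centre = target − a_3·(cos φ, sin φ) = (2.7594, -4.8804)
cos θ_2 = (31.4330−8²−3²)/(2·8·3) = -0.8660; θ_2 = -149.9947° (elbow-down)
β = atan2(-4.8804,2.7594) = -60.5159°; ψ = atan2(-1.5002,5.4021) = -15.5208°
θ_1 = β − ψ = -44.9950°
θ_3 = φ − θ_1 − θ_2 = -30.0103° (wrapped to (-180°,180°])

-44.995 -149.995 -30.010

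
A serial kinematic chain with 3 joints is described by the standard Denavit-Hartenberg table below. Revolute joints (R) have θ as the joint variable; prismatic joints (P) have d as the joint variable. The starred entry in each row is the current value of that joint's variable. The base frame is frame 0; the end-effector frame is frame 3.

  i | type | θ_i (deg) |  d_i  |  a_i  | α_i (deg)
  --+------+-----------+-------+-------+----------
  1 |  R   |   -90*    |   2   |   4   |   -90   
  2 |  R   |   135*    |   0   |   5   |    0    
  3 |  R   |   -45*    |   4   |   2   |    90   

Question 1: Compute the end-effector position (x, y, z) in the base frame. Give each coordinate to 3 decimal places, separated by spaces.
after link 1: o_1 = (0.0000, -4.0000, 2.0000)
after link 2: o_2 = (0.0000, -0.4645, -1.5355)
after link 3: o_3 = (4.0000, -0.4645, -3.5355)

4.000 -0.464 -3.536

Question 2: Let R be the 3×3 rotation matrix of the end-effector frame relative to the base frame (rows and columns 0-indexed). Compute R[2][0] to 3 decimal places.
End-effector x-axis (col 0 of R) = (0.0000,0.0000,-1.0000)
R[2][0] = -1.0000

-1.000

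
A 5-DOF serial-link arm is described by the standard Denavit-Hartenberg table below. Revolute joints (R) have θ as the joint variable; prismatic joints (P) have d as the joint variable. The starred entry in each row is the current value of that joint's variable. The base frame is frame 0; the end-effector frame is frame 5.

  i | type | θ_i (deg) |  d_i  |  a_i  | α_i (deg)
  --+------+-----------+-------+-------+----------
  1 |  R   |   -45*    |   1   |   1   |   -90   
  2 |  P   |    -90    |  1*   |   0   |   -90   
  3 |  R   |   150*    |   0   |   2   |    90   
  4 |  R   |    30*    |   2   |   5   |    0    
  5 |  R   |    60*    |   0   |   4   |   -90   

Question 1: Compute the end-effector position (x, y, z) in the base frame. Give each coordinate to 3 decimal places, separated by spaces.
after link 1: o_1 = (0.7071, -0.7071, 1.0000)
after link 2: o_2 = (1.4142, 0.0000, 1.0000)
after link 3: o_3 = (0.7071, -0.7071, -0.7321)
after link 4: o_4 = (-0.2808, -5.2305, -3.4821)
after link 5: o_5 = (2.5476, -8.0590, -3.4821)

2.548 -8.059 -3.482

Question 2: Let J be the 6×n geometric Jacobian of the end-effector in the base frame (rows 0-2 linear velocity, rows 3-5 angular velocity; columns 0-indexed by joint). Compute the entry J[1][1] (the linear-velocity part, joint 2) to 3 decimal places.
prismatic axis z_1 = (0.7071,0.7071,0.0000)
J_v[:, 1] = z_1; J_ω[:, 1] = (0,0,0)
entry J[1][1] = 0.7071

0.707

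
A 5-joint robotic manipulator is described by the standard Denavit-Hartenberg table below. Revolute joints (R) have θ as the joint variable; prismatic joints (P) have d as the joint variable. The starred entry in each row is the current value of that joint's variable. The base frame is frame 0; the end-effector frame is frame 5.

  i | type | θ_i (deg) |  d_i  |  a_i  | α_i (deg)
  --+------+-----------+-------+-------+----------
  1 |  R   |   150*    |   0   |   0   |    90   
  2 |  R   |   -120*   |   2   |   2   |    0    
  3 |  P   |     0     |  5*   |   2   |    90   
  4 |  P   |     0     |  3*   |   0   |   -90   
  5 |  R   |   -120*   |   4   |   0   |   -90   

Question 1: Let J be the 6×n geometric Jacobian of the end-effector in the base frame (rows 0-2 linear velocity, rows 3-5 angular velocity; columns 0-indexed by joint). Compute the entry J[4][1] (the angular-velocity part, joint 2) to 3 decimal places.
axis z_1 = (0.5000,0.8660,0.0000); lever o_n−o_1 = (9.4821,7.2272,-1.9641)
cross product → J_v[:, 1] = (-1.7010,0.9821,-4.5981)
J_ω[:, 1] = z_1
entry J[4][1] = 0.8660

0.866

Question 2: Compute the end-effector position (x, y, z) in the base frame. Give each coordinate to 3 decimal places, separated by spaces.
after link 1: o_1 = (0.0000, 0.0000, 0.0000)
after link 2: o_2 = (1.8660, 1.2321, -1.7321)
after link 3: o_3 = (5.2321, 5.0622, -3.4641)
after link 4: o_4 = (7.4821, 3.7631, -1.9641)
after link 5: o_5 = (9.4821, 7.2272, -1.9641)

9.482 7.227 -1.964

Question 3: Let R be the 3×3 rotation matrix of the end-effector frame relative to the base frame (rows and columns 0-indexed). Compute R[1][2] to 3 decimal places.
End-effector z-axis (col 2 of R) = (0.7500,-0.4330,-0.5000)
R[1][2] = -0.4330

-0.433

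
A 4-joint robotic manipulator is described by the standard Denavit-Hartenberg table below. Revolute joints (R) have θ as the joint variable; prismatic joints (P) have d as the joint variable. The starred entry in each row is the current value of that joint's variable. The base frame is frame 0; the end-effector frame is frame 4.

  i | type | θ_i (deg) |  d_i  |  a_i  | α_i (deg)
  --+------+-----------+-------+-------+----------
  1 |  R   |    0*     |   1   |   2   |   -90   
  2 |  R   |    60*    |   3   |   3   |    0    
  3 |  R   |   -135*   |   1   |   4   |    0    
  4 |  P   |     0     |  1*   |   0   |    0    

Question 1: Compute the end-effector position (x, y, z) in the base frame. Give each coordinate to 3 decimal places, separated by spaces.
after link 1: o_1 = (2.0000, 0.0000, 1.0000)
after link 2: o_2 = (3.5000, 3.0000, -1.5981)
after link 3: o_3 = (4.5353, 4.0000, 2.2656)
after link 4: o_4 = (4.5353, 5.0000, 2.2656)

4.535 5.000 2.266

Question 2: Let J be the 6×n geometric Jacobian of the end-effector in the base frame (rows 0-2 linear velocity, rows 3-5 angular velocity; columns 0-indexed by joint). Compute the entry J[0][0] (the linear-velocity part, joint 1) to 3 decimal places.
axis z_0 = ẑ; lever o_n−o_0 = (4.5353,5.0000,2.2656)
cross product → J_v[:, 0] = (-5.0000,4.5353,0.0000)
J_ω[:, 0] = z_0
entry J[0][0] = -5.0000

-5.000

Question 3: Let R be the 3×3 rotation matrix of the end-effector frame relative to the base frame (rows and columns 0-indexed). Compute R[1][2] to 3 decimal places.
End-effector z-axis (col 2 of R) = (0.0000,1.0000,0.0000)
R[1][2] = 1.0000

1.000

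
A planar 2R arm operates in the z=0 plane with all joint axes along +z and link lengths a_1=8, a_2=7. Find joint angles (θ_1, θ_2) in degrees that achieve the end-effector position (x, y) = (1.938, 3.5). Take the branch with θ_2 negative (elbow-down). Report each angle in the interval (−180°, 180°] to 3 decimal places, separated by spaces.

cos θ_2 = (16.0058−8²−7²)/(2·8·7) = -0.8660; θ_2 = -149.9993° (elbow-down)
β = atan2(3.5000,1.9380) = 61.0261°; ψ = atan2(-3.5001,1.9379) = -61.0283°
θ_1 = β − ψ = 122.0544°

122.054 -149.999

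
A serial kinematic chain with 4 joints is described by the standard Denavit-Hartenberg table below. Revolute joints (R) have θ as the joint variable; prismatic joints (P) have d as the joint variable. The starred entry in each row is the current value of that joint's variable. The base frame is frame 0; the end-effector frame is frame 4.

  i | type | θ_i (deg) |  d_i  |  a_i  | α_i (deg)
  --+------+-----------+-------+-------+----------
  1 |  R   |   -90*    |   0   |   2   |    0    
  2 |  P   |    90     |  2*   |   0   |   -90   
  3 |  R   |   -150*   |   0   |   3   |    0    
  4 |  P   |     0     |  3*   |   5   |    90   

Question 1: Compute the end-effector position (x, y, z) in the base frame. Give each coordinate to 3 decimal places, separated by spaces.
after link 1: o_1 = (0.0000, -2.0000, 0.0000)
after link 2: o_2 = (0.0000, -2.0000, 2.0000)
after link 3: o_3 = (-2.5981, -2.0000, 3.5000)
after link 4: o_4 = (-6.9282, 1.0000, 6.0000)

-6.928 1.000 6.000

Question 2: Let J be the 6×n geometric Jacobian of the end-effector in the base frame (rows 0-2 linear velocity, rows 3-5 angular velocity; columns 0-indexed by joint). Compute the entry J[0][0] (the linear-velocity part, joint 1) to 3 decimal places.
axis z_0 = ẑ; lever o_n−o_0 = (-6.9282,1.0000,6.0000)
cross product → J_v[:, 0] = (-1.0000,-6.9282,0.0000)
J_ω[:, 0] = z_0
entry J[0][0] = -1.0000

-1.000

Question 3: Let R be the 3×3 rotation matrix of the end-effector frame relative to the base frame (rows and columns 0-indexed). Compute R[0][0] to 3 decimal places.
-0.866

End-effector x-axis (col 0 of R) = (-0.8660,-0.0000,0.5000)
R[0][0] = -0.8660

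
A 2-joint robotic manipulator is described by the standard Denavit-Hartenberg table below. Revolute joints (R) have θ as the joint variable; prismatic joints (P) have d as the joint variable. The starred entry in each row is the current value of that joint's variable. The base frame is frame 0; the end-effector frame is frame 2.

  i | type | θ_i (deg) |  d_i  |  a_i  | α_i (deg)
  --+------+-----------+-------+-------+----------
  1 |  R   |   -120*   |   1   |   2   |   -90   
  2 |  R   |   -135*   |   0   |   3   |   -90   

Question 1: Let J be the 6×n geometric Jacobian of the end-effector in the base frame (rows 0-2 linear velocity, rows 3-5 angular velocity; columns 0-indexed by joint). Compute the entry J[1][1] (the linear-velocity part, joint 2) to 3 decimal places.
axis z_1 = (0.8660,-0.5000,0.0000); lever o_n−o_1 = (1.0607,1.8371,2.1213)
cross product → J_v[:, 1] = (-1.0607,-1.8371,2.1213)
J_ω[:, 1] = z_1
entry J[1][1] = -1.8371

-1.837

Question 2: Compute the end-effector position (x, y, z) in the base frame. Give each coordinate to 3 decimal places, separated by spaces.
after link 1: o_1 = (-1.0000, -1.7321, 1.0000)
after link 2: o_2 = (0.0607, 0.1051, 3.1213)

0.061 0.105 3.121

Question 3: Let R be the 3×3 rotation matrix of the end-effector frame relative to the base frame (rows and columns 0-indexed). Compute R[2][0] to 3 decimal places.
End-effector x-axis (col 0 of R) = (0.3536,0.6124,0.7071)
R[2][0] = 0.7071

0.707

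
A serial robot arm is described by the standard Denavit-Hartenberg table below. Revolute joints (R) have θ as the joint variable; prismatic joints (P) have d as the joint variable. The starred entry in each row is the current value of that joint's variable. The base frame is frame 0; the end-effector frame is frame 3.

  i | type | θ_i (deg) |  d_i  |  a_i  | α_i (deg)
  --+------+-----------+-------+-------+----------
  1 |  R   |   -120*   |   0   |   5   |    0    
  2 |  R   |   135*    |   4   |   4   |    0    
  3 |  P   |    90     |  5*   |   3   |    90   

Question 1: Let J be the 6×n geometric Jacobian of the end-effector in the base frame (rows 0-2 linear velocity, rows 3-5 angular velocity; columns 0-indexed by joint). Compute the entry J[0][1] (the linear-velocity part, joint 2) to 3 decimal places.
axis z_1 = (0.0000,0.0000,1.0000); lever o_n−o_1 = (3.0872,3.9331,9.0000)
cross product → J_v[:, 1] = (-3.9331,3.0872,0.0000)
J_ω[:, 1] = z_1
entry J[0][1] = -3.9331

-3.933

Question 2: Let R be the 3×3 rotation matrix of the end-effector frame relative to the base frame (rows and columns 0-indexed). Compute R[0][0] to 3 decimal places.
End-effector x-axis (col 0 of R) = (-0.2588,0.9659,0.0000)
R[0][0] = -0.2588

-0.259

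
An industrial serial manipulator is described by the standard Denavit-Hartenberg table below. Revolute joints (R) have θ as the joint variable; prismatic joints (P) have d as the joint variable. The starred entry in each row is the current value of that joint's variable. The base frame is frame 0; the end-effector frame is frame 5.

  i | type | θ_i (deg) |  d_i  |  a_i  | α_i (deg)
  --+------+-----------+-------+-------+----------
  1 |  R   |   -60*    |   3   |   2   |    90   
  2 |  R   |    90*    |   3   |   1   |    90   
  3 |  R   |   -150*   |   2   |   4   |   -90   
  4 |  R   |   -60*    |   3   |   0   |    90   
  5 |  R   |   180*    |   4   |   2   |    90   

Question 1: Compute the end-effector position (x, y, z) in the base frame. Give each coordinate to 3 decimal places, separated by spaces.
after link 1: o_1 = (1.0000, -1.7321, 3.0000)
after link 2: o_2 = (-1.5981, -3.2321, 4.0000)
after link 3: o_3 = (1.1340, -3.9641, 0.5359)
after link 4: o_4 = (3.3840, -2.6651, 2.0359)
after link 5: o_5 = (1.5849, -4.0131, 5.9019)

1.585 -4.013 5.902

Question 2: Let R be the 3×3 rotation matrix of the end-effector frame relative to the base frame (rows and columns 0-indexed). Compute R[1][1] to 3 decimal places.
-0.650

End-effector y-axis (col 1 of R) = (-0.1250,-0.6495,0.7500)
R[1][1] = -0.6495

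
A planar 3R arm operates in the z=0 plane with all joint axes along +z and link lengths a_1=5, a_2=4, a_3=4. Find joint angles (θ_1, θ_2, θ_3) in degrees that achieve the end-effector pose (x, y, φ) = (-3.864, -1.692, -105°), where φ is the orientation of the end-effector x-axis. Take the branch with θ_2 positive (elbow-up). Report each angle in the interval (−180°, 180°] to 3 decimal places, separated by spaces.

90.002 134.995 30.003

wrist centre = target − a_3·(cos φ, sin φ) = (-2.8287, 2.1717)
cos θ_2 = (12.7180−5²−4²)/(2·5·4) = -0.7071; θ_2 = 134.9955° (elbow-up)
β = atan2(2.1717,-2.8287) = 142.4854°; ψ = atan2(2.8287,2.1718) = 52.4835°
θ_1 = β − ψ = 90.0019°
θ_3 = φ − θ_1 − θ_2 = 30.0026° (wrapped to (-180°,180°])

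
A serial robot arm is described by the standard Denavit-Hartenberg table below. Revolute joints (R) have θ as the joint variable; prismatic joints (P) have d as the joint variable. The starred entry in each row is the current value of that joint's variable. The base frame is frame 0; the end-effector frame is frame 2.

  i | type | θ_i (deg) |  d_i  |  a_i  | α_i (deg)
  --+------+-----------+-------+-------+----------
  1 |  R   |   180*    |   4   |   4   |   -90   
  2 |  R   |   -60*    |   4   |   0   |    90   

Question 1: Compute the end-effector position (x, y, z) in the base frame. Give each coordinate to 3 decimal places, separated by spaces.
-4.000 -4.000 4.000

after link 1: o_1 = (-4.0000, 0.0000, 4.0000)
after link 2: o_2 = (-4.0000, -4.0000, 4.0000)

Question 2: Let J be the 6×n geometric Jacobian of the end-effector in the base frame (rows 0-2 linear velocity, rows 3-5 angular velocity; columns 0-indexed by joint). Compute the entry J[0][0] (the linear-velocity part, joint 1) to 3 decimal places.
axis z_0 = ẑ; lever o_n−o_0 = (-4.0000,-4.0000,4.0000)
cross product → J_v[:, 0] = (4.0000,-4.0000,0.0000)
J_ω[:, 0] = z_0
entry J[0][0] = 4.0000

4.000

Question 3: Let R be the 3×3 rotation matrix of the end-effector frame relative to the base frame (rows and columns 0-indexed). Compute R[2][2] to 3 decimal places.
0.500

End-effector z-axis (col 2 of R) = (0.8660,-0.0000,0.5000)
R[2][2] = 0.5000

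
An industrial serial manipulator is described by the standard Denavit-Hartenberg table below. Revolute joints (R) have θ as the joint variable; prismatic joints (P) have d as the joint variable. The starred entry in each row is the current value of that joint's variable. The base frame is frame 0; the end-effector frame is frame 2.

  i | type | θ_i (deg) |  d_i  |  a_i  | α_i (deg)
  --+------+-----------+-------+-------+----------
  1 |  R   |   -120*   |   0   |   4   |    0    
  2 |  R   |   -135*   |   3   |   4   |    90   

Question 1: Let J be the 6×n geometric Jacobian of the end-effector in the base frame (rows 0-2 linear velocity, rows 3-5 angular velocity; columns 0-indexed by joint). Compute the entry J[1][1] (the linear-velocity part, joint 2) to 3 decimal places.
axis z_1 = (0.0000,0.0000,1.0000); lever o_n−o_1 = (-1.0353,3.8637,3.0000)
cross product → J_v[:, 1] = (-3.8637,-1.0353,0.0000)
J_ω[:, 1] = z_1
entry J[1][1] = -1.0353

-1.035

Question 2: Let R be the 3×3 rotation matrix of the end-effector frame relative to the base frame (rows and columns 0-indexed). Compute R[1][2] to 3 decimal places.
End-effector z-axis (col 2 of R) = (0.9659,0.2588,0.0000)
R[1][2] = 0.2588

0.259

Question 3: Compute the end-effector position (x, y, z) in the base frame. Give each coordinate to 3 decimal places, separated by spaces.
-3.035 0.400 3.000

after link 1: o_1 = (-2.0000, -3.4641, 0.0000)
after link 2: o_2 = (-3.0353, 0.3996, 3.0000)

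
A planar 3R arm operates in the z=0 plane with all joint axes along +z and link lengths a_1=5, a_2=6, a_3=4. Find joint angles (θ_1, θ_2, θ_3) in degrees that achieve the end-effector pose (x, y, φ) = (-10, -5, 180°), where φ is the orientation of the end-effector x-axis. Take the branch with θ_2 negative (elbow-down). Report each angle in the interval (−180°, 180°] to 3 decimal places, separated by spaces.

-90.000 -90.000 0.000

wrist centre = target − a_3·(cos φ, sin φ) = (-6.0000, -5.0000)
cos θ_2 = (61.0000−5²−6²)/(2·5·6) = 0.0000; θ_2 = -90.0000° (elbow-down)
β = atan2(-5.0000,-6.0000) = -140.1944°; ψ = atan2(-6.0000,5.0000) = -50.1944°
θ_1 = β − ψ = -90.0000°
θ_3 = φ − θ_1 − θ_2 = 0.0000° (wrapped to (-180°,180°])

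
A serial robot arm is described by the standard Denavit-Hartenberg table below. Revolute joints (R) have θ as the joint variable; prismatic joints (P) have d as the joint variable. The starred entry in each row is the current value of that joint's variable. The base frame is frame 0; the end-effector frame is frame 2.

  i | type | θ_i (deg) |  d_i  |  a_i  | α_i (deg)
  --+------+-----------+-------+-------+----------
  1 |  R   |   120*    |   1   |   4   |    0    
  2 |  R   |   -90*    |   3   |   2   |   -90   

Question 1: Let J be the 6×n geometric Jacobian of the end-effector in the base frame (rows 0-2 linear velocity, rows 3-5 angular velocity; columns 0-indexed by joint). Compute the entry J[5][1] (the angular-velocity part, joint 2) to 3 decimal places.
axis z_1 = (0.0000,0.0000,1.0000); lever o_n−o_1 = (1.7321,1.0000,3.0000)
cross product → J_v[:, 1] = (-1.0000,1.7321,0.0000)
J_ω[:, 1] = z_1
entry J[5][1] = 1.0000

1.000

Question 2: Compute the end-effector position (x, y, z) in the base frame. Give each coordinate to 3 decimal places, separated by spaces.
-0.268 4.464 4.000

after link 1: o_1 = (-2.0000, 3.4641, 1.0000)
after link 2: o_2 = (-0.2679, 4.4641, 4.0000)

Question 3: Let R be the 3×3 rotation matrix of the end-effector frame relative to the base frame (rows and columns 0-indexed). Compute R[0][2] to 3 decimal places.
-0.500

End-effector z-axis (col 2 of R) = (-0.5000,0.8660,0.0000)
R[0][2] = -0.5000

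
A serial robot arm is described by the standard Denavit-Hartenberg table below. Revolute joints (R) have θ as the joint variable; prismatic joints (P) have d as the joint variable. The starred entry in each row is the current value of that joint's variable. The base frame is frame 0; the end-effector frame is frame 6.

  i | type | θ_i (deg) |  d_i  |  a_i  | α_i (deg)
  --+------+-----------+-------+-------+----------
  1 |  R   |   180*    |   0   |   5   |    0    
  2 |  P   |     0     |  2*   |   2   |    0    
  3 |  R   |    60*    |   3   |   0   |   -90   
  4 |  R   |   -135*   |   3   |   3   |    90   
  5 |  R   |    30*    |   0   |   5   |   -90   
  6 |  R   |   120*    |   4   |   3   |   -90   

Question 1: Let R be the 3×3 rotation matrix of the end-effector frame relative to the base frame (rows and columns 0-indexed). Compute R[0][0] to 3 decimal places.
End-effector x-axis (col 0 of R) = (-0.6758,-0.6705,0.3062)
R[0][0] = -0.6758

-0.676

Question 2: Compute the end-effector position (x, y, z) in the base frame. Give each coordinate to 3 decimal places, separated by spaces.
0.620 -3.230 9.688

after link 1: o_1 = (-5.0000, 0.0000, 0.0000)
after link 2: o_2 = (-7.0000, 0.0000, 2.0000)
after link 3: o_3 = (-7.0000, 0.0000, 5.0000)
after link 4: o_4 = (-3.3413, 0.3371, 7.1213)
after link 5: o_5 = (0.3547, 1.7388, 10.1832)
after link 6: o_6 = (0.6203, -3.2295, 9.6875)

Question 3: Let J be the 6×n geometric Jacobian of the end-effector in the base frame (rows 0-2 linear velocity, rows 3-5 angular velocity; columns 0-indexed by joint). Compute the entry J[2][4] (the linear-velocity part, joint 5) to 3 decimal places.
axis z_4 = (0.3536,0.6124,-0.7071); lever o_n−o_4 = (3.9615,-3.5666,2.5662)
cross product → J_v[:, 4] = (-0.9505,-3.7085,-3.6869)
J_ω[:, 4] = z_4
entry J[2][4] = -3.6869

-3.687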